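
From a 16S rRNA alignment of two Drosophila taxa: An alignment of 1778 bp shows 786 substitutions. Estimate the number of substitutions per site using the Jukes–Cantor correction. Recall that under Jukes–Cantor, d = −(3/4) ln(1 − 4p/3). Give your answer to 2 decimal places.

p = 786/1778 ≈ 0.44207.
d = −(3/4) ln(1 − 4p/3) = −0.75 ln(1 − 0.589427) = −0.75 ln(0.410573)
  = −0.75 × (-0.890202) = 0.667652 substitutions/site.

0.67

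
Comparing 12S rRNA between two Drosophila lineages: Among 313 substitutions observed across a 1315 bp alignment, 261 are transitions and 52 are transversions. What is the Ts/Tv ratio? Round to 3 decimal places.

5.019

R = 261/52 = 5.019230… ≈ 5.019 (to 3 d.p.).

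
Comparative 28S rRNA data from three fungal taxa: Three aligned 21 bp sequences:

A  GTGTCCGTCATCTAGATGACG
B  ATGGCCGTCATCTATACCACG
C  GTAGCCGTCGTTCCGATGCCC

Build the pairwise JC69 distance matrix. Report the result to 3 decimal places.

d(A,B) = 0.286, d(A,C) = 0.532, d(B,C) = 0.899

A–B: 5/21 sites differ → p ≈ 0.238095, d = −0.75 ln(1 − 0.31746) = 0.286451 ≈ 0.286.
A–C: 8/21 sites differ → p ≈ 0.380952, d = −0.75 ln(1 − 0.507936) = 0.531860 ≈ 0.532.
B–C: 11/21 sites differ → p ≈ 0.52381, d = −0.75 ln(1 − 0.698413) = 0.899023 ≈ 0.899.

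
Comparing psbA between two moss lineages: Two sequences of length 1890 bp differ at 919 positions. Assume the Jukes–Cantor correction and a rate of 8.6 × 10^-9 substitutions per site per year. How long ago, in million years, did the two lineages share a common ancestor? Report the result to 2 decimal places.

p = 919/1890 ≈ 0.486243.
d = −(3/4) ln(1 − 4p/3) = −0.75 ln(1 − 0.648324) = −0.75 ln(0.351676)
  = −0.75 × (-1.045045) = 0.783784 substitutions/site.
Under a molecular clock d = 2μt, so t = d/(2μ) = 0.783784 / (2 × 8.6 × 10^-9) = 45.57 million years.

45.57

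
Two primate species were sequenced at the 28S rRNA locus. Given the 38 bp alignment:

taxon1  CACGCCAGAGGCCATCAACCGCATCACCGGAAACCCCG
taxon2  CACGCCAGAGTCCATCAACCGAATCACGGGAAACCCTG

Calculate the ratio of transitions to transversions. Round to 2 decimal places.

Transitions are A↔G and C↔T; transversions are all other mismatches.
Transitions: 1. Transversions: 3.
R = 1/3 = 0.333333… ≈ 0.33 (to 2 d.p.).

0.33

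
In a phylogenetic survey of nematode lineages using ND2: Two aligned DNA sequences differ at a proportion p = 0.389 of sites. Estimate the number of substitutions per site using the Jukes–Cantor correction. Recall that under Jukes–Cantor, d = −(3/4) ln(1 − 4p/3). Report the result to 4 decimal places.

d = −(3/4) ln(1 − 4p/3) = −0.75 ln(1 − 0.518667) = −0.75 ln(0.481333)
  = −0.75 × (-0.731196) = 0.548397 substitutions/site.

0.5484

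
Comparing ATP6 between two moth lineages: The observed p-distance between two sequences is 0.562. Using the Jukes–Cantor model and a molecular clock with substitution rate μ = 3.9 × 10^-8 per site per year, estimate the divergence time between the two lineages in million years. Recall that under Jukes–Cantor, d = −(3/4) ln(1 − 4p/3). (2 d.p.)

13.30

d = −(3/4) ln(1 − 4p/3) = −0.75 ln(1 − 0.749333) = −0.75 ln(0.250667)
  = −0.75 × (-1.383630) = 1.037723 substitutions/site.
Under a molecular clock d = 2μt, so t = d/(2μ) = 1.037723 / (2 × 3.9 × 10^-8) = 13.30 million years.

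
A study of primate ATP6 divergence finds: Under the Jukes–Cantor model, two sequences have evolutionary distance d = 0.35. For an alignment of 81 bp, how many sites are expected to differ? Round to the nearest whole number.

23

Invert JC69: p = (3/4)(1 − e^(−4d/3)) = 0.75 × (1 − e^(-0.466667)) = 0.75 × (1 − 0.627089) = 0.279683.
Expected differing sites = pL ≈ 0.279683 × 81 = 22.654323 ≈ 23.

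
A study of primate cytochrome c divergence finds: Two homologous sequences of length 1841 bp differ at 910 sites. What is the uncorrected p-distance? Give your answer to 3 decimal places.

0.494

p = 910/1841 = 0.494296… ≈ 0.494 (to 3 d.p.).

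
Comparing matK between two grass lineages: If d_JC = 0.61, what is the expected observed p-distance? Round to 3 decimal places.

0.417

p = (3/4)(1 − e^(−4d/3)) = 0.75 × (1 − e^(-0.813333)) = 0.75 × (1 − 0.443378) = 0.417467.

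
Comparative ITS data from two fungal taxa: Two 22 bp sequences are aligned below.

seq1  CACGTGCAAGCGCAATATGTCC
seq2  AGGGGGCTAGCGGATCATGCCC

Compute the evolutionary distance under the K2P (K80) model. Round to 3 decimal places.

0.591

Of 22 sites, 3 differences are transitions and 6 are transversions, so P = 3/22 ≈ 0.136364 and Q = 6/22 ≈ 0.272727.
Under the Kimura two-parameter model, d = −½ ln(1 − 2P − Q) − ¼ ln(1 − 2Q).
1 − 2P − Q = 0.454545, giving −½ ln(0.454545) = 0.394229.
1 − 2Q = 0.454546, giving −¼ ln(0.454546) = 0.197114.
d = 0.394229 + 0.197114 = 0.591343.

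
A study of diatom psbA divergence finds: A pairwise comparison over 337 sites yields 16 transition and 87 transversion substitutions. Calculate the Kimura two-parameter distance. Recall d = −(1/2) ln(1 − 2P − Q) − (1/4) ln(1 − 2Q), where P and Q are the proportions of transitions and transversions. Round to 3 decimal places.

P = 16/337 ≈ 0.047478 and Q = 87/337 ≈ 0.25816.
Under the Kimura two-parameter model, d = −½ ln(1 − 2P − Q) − ¼ ln(1 − 2Q).
1 − 2P − Q = 0.646884, giving −½ ln(0.646884) = 0.217794.
1 − 2Q = 0.48368, giving −¼ ln(0.48368) = 0.181583.
d = 0.217794 + 0.181583 = 0.399377.

0.399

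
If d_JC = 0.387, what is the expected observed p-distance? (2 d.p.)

0.30

p = (3/4)(1 − e^(−4d/3)) = 0.75 × (1 − e^(-0.516)) = 0.75 × (1 − 0.596903) = 0.302323.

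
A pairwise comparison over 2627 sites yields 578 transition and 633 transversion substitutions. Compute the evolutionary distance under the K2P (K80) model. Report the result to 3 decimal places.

0.736

P = 578/2627 ≈ 0.220023 and Q = 633/2627 ≈ 0.240959.
Under the Kimura two-parameter model, d = −½ ln(1 − 2P − Q) − ¼ ln(1 − 2Q).
1 − 2P − Q = 0.318995, giving −½ ln(0.318995) = 0.571290.
1 − 2Q = 0.518082, giving −¼ ln(0.518082) = 0.164405.
d = 0.571290 + 0.164405 = 0.735695.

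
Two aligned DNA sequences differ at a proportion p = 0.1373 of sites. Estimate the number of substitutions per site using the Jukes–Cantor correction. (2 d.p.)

0.15

d = −(3/4) ln(1 − 4p/3) = −0.75 ln(1 − 0.183067) = −0.75 ln(0.816933)
  = −0.75 × (-0.202198) = 0.151649 substitutions/site.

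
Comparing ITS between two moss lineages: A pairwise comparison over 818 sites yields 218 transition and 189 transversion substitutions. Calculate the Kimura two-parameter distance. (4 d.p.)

0.8771

P = 218/818 ≈ 0.266504 and Q = 189/818 ≈ 0.231051.
Under the Kimura two-parameter model, d = −½ ln(1 − 2P − Q) − ¼ ln(1 − 2Q).
1 − 2P − Q = 0.235941, giving −½ ln(0.235941) = 0.722087.
1 − 2Q = 0.537898, giving −¼ ln(0.537898) = 0.155022.
d = 0.722087 + 0.155022 = 0.877109.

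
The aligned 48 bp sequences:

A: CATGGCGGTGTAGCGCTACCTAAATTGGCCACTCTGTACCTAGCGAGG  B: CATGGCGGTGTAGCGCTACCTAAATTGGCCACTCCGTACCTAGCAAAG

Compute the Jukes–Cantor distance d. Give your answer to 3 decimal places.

The sequences differ at 3 of 48 sites (35, 45, 47), so p = 3/48 = 0.0625.
d = −(3/4) ln(1 − 4p/3) = −0.75 ln(1 − 0.083333) = −0.75 ln(0.916667)
  = −0.75 × (-0.087011) = 0.065258 substitutions/site.

0.065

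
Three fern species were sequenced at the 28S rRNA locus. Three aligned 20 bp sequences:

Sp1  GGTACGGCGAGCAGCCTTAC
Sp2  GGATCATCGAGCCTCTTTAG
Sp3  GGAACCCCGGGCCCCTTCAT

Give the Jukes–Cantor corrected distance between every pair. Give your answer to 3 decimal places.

Sp1–Sp2: 8/20 sites differ → p = 0.4, d = −0.75 ln(1 − 0.533333) = 0.571605 ≈ 0.572.
Sp1–Sp3: 9/20 sites differ → p = 0.45, d = −0.75 ln(1 − 0.6) = 0.687218 ≈ 0.687.
Sp2–Sp3: 7/20 sites differ → p = 0.35, d = −0.75 ln(1 − 0.466667) = 0.471457 ≈ 0.471.

d(Sp1,Sp2) = 0.572, d(Sp1,Sp3) = 0.687, d(Sp2,Sp3) = 0.471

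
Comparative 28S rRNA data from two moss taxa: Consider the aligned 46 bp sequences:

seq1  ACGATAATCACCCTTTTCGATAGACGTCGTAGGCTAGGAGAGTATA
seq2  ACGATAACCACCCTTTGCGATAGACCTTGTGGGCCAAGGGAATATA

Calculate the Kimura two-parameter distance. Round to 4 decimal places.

0.2365

Of 46 sites, 7 differences are transitions and 2 are transversions, so P = 7/46 ≈ 0.152174 and Q = 2/46 ≈ 0.043478.
Under the Kimura two-parameter model, d = −½ ln(1 − 2P − Q) − ¼ ln(1 − 2Q).
1 − 2P − Q = 0.652174, giving −½ ln(0.652174) = 0.213722.
1 − 2Q = 0.913044, giving −¼ ln(0.913044) = 0.022743.
d = 0.213722 + 0.022743 = 0.236465.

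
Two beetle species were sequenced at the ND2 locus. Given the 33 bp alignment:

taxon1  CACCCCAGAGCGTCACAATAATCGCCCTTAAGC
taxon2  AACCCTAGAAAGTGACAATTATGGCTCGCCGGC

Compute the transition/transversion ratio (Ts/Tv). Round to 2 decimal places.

Transitions are A↔G and C↔T; transversions are all other mismatches.
Transitions: 5. Transversions: 7.
R = 5/7 = 0.714285… ≈ 0.71 (to 2 d.p.).

0.71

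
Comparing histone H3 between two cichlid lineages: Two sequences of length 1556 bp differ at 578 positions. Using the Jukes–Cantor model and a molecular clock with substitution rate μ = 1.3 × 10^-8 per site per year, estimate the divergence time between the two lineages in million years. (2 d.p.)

p = 578/1556 ≈ 0.371465.
d = −(3/4) ln(1 − 4p/3) = −0.75 ln(1 − 0.495287) = −0.75 ln(0.504713)
  = −0.75 × (-0.683765) = 0.512824 substitutions/site.
Under a molecular clock d = 2μt, so t = d/(2μ) = 0.512824 / (2 × 1.3 × 10^-8) = 19.72 million years.

19.72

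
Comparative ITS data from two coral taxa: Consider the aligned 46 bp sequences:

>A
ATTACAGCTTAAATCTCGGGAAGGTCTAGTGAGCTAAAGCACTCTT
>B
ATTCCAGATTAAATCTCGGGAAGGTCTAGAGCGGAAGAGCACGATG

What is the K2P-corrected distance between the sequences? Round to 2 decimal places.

0.26

Of 46 sites, 1 differences are transitions and 9 are transversions, so P = 1/46 ≈ 0.021739 and Q = 9/46 ≈ 0.195652.
Under the Kimura two-parameter model, d = −½ ln(1 − 2P − Q) − ¼ ln(1 − 2Q).
1 − 2P − Q = 0.76087, giving −½ ln(0.76087) = 0.136646.
1 − 2Q = 0.608696, giving −¼ ln(0.608696) = 0.124109.
d = 0.136646 + 0.124109 = 0.260755.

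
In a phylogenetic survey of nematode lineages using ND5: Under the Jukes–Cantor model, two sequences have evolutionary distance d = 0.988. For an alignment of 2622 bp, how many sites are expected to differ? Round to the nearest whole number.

1440

Invert JC69: p = (3/4)(1 − e^(−4d/3)) = 0.75 × (1 − e^(-1.317333)) = 0.75 × (1 − 0.267849) = 0.549113.
Expected differing sites = pL ≈ 0.549113 × 2622 = 1439.774286 ≈ 1440.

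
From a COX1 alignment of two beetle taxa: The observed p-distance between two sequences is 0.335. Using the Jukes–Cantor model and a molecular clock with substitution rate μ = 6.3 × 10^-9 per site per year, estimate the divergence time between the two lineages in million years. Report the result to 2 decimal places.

d = −(3/4) ln(1 − 4p/3) = −0.75 ln(1 − 0.446667) = −0.75 ln(0.553333)
  = −0.75 × (-0.591795) = 0.443846 substitutions/site.
Under a molecular clock d = 2μt, so t = d/(2μ) = 0.443846 / (2 × 6.3 × 10^-9) = 35.23 million years.

35.23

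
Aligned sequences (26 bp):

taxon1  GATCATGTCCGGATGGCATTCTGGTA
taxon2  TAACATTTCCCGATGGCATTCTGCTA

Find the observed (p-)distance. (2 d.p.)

0.19

The sequences differ at 5 of 26 positions (sites 1, 3, 7, 11, 24).
p = 5/26 = 0.192307… ≈ 0.19 (to 2 d.p.).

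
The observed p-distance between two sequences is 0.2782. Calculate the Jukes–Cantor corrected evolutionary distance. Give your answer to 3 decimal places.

0.348

d = −(3/4) ln(1 − 4p/3) = −0.75 ln(1 − 0.370933) = −0.75 ln(0.629067)
  = −0.75 × (-0.463518) = 0.347639 substitutions/site.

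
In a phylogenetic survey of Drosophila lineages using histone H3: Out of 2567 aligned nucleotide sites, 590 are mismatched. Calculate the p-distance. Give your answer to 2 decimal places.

0.23

p = 590/2567 = 0.229840… ≈ 0.23 (to 2 d.p.).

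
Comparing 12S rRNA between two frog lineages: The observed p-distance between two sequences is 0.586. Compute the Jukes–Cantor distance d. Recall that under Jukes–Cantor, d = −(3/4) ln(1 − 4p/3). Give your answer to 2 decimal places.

1.14

d = −(3/4) ln(1 − 4p/3) = −0.75 ln(1 − 0.781333) = −0.75 ln(0.218667)
  = −0.75 × (-1.520205) = 1.140154 substitutions/site.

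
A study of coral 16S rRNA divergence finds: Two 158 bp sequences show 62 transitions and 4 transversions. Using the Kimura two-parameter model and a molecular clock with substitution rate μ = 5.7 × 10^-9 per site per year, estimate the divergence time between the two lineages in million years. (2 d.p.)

74.01

P = 62/158 ≈ 0.392405 and Q = 4/158 ≈ 0.025316.
Under the Kimura two-parameter model, d = −½ ln(1 − 2P − Q) − ¼ ln(1 − 2Q).
1 − 2P − Q = 0.189874, giving −½ ln(0.189874) = 0.830697.
1 − 2Q = 0.949368, giving −¼ ln(0.949368) = 0.012990.
d = 0.830697 + 0.012990 = 0.843687.
Under a molecular clock d = 2μt, so t = d/(2μ) = 0.843687 / (2 × 5.7 × 10^-9) = 74.01 million years.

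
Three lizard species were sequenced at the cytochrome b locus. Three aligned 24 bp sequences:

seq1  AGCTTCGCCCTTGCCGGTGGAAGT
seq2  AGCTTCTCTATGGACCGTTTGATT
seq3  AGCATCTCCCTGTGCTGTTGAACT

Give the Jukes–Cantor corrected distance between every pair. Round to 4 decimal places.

seq1–seq2: 10/24 sites differ → p ≈ 0.416667, d = −0.75 ln(1 − 0.555556) = 0.608198 ≈ 0.6082.
seq1–seq3: 8/24 sites differ → p ≈ 0.333333, d = −0.75 ln(1 − 0.444444) = 0.440839 ≈ 0.4408.
seq2–seq3: 9/24 sites differ → p = 0.375, d = −0.75 ln(1 − 0.5) = 0.519860 ≈ 0.5199.

d(seq1,seq2) = 0.6082, d(seq1,seq3) = 0.4408, d(seq2,seq3) = 0.5199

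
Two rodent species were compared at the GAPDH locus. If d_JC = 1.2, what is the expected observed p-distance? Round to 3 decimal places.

p = (3/4)(1 − e^(−4d/3)) = 0.75 × (1 − e^(-1.6)) = 0.75 × (1 − 0.201897) = 0.598577.

0.599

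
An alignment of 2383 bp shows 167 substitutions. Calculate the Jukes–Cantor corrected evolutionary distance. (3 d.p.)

0.074

p = 167/2383 ≈ 0.07008.
d = −(3/4) ln(1 − 4p/3) = −0.75 ln(1 − 0.09344) = −0.75 ln(0.90656)
  = −0.75 × (-0.098098) = 0.073574 substitutions/site.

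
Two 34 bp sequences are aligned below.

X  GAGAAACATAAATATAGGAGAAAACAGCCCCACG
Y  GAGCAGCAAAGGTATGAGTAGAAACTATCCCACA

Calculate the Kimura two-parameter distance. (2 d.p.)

0.68

Of 34 sites, 10 differences are transitions and 4 are transversions, so P = 10/34 ≈ 0.294118 and Q = 4/34 ≈ 0.117647.
Under the Kimura two-parameter model, d = −½ ln(1 − 2P − Q) − ¼ ln(1 − 2Q).
1 − 2P − Q = 0.294117, giving −½ ln(0.294117) = 0.611889.
1 − 2Q = 0.764706, giving −¼ ln(0.764706) = 0.067066.
d = 0.611889 + 0.067066 = 0.678955.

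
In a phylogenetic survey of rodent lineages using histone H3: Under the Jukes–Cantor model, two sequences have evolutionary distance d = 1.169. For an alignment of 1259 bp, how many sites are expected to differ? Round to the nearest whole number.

746

Invert JC69: p = (3/4)(1 − e^(−4d/3)) = 0.75 × (1 − e^(-1.558667)) = 0.75 × (1 − 0.210416) = 0.592188.
Expected differing sites = pL ≈ 0.592188 × 1259 = 745.564692 ≈ 746.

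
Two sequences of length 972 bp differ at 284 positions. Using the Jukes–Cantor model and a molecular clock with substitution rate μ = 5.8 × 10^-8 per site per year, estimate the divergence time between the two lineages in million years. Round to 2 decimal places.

3.19

p = 284/972 ≈ 0.292181.
d = −(3/4) ln(1 − 4p/3) = −0.75 ln(1 − 0.389575) = −0.75 ln(0.610425)
  = −0.75 × (-0.493600) = 0.370200 substitutions/site.
Under a molecular clock d = 2μt, so t = d/(2μ) = 0.370200 / (2 × 5.8 × 10^-8) = 3.19 million years.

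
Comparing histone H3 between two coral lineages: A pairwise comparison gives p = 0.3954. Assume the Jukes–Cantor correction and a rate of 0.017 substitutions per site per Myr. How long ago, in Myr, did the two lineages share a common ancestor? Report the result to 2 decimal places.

16.52

d = −(3/4) ln(1 − 4p/3) = −0.75 ln(1 − 0.5272) = −0.75 ln(0.4728)
  = −0.75 × (-0.749083) = 0.561812 substitutions/site.
Under a molecular clock d = 2μt, so t = d/(2μ) = 0.561812 / (2 × 0.017) = 16.52 Myr.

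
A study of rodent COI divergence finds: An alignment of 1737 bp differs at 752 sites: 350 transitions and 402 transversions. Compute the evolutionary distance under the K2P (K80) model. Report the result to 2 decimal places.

0.66

P = 350/1737 ≈ 0.201497 and Q = 402/1737 ≈ 0.231434.
Under the Kimura two-parameter model, d = −½ ln(1 − 2P − Q) − ¼ ln(1 − 2Q).
1 − 2P − Q = 0.365572, giving −½ ln(0.365572) = 0.503146.
1 − 2Q = 0.537132, giving −¼ ln(0.537132) = 0.155378.
d = 0.503146 + 0.155378 = 0.658524.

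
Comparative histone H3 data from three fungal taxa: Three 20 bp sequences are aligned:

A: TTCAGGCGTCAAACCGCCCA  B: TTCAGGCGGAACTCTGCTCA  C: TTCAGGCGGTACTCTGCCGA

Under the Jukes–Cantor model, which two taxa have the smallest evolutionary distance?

A–B: 6/20 differ, p = 0.300, d = 0.383.
A–C: 6/20 differ, p = 0.300, d = 0.383.
B–C: 3/20 differ, p = 0.150, d = 0.167.
The smallest distance is between B and C.

B and C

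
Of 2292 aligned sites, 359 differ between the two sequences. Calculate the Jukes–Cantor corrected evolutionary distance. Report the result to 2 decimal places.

0.18

p = 359/2292 ≈ 0.156632.
d = −(3/4) ln(1 − 4p/3) = −0.75 ln(1 − 0.208843) = −0.75 ln(0.791157)
  = −0.75 × (-0.234259) = 0.175694 substitutions/site.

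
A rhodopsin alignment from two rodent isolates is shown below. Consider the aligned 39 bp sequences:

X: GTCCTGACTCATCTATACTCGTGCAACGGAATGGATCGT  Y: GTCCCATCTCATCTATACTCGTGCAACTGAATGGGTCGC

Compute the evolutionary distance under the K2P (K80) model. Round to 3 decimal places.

Of 39 sites, 4 differences are transitions and 2 are transversions, so P = 4/39 ≈ 0.102564 and Q = 2/39 ≈ 0.051282.
Under the Kimura two-parameter model, d = −½ ln(1 − 2P − Q) − ¼ ln(1 − 2Q).
1 − 2P − Q = 0.74359, giving −½ ln(0.74359) = 0.148133.
1 − 2Q = 0.897436, giving −¼ ln(0.897436) = 0.027053.
d = 0.148133 + 0.027053 = 0.175186.

0.175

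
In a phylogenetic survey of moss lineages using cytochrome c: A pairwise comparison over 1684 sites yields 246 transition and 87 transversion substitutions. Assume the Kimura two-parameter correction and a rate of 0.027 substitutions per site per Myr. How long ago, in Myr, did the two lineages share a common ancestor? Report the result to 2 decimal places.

P = 246/1684 ≈ 0.146081 and Q = 87/1684 ≈ 0.051663.
Under the Kimura two-parameter model, d = −½ ln(1 − 2P − Q) − ¼ ln(1 − 2Q).
1 − 2P − Q = 0.656175, giving −½ ln(0.656175) = 0.210664.
1 − 2Q = 0.896674, giving −¼ ln(0.896674) = 0.027266.
d = 0.210664 + 0.027266 = 0.237930.
Under a molecular clock d = 2μt, so t = d/(2μ) = 0.237930 / (2 × 0.027) = 4.41 Myr.

4.41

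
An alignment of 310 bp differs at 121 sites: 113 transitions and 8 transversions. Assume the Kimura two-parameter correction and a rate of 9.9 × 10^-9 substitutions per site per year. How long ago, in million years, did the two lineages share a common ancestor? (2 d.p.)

P = 113/310 ≈ 0.364516 and Q = 8/310 ≈ 0.025806.
Under the Kimura two-parameter model, d = −½ ln(1 − 2P − Q) − ¼ ln(1 − 2Q).
1 − 2P − Q = 0.245162, giving −½ ln(0.245162) = 0.702918.
1 − 2Q = 0.948388, giving −¼ ln(0.948388) = 0.013248.
d = 0.702918 + 0.013248 = 0.716166.
Under a molecular clock d = 2μt, so t = d/(2μ) = 0.716166 / (2 × 9.9 × 10^-9) = 36.17 million years.

36.17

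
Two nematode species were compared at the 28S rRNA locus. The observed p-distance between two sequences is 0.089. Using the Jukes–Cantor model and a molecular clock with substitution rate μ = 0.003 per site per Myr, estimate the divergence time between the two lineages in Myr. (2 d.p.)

15.79

d = −(3/4) ln(1 − 4p/3) = −0.75 ln(1 − 0.118667) = −0.75 ln(0.881333)
  = −0.75 × (-0.126320) = 0.094740 substitutions/site.
Under a molecular clock d = 2μt, so t = d/(2μ) = 0.094740 / (2 × 0.003) = 15.79 Myr.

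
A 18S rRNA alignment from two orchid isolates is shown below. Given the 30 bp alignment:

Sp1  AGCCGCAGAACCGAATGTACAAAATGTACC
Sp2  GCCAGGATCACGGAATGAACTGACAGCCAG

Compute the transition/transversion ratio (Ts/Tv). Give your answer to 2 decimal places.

Transitions are A↔G and C↔T; transversions are all other mismatches.
Transitions: 3. Transversions: 13.
R = 3/13 = 0.230769… ≈ 0.23 (to 2 d.p.).

0.23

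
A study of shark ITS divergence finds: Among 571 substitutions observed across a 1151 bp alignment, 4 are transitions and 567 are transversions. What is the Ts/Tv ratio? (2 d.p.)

0.01

R = 4/567 = 0.007054… ≈ 0.01 (to 2 d.p.).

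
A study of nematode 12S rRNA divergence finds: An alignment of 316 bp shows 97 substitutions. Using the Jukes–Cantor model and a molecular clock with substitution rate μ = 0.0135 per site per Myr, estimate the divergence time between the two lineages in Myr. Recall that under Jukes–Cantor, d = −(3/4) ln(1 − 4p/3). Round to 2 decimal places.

14.62

p = 97/316 ≈ 0.306962.
d = −(3/4) ln(1 − 4p/3) = −0.75 ln(1 − 0.409283) = −0.75 ln(0.590717)
  = −0.75 × (-0.526418) = 0.394814 substitutions/site.
Under a molecular clock d = 2μt, so t = d/(2μ) = 0.394814 / (2 × 0.0135) = 14.62 Myr.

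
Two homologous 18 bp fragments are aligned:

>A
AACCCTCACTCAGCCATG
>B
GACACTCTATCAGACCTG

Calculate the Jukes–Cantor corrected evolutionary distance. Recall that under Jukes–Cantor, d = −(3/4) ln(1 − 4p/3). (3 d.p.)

0.441

The sequences differ at 6 of 18 sites (1, 4, 8, 9, 14, 16), so p = 6/18 ≈ 0.333333.
d = −(3/4) ln(1 − 4p/3) = −0.75 ln(1 − 0.444444) = −0.75 ln(0.555556)
  = −0.75 × (-0.587786) = 0.440840 substitutions/site.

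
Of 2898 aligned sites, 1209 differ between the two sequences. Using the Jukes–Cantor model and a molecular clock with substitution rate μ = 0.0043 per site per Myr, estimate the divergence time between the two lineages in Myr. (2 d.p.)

70.86

p = 1209/2898 ≈ 0.417184.
d = −(3/4) ln(1 − 4p/3) = −0.75 ln(1 − 0.556245) = −0.75 ln(0.443755)
  = −0.75 × (-0.812483) = 0.609362 substitutions/site.
Under a molecular clock d = 2μt, so t = d/(2μ) = 0.609362 / (2 × 0.0043) = 70.86 Myr.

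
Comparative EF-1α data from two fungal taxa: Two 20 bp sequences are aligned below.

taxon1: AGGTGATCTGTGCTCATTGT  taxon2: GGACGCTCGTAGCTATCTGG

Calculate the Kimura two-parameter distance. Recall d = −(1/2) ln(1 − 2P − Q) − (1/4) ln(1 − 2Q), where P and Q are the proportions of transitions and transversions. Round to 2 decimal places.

Of 20 sites, 4 differences are transitions and 7 are transversions, so P = 4/20 = 0.2 and Q = 7/20 = 0.35.
Under the Kimura two-parameter model, d = −½ ln(1 − 2P − Q) − ¼ ln(1 − 2Q).
1 − 2P − Q = 0.25, giving −½ ln(0.25) = 0.693147.
1 − 2Q = 0.3, giving −¼ ln(0.3) = 0.300993.
d = 0.693147 + 0.300993 = 0.994140.

0.99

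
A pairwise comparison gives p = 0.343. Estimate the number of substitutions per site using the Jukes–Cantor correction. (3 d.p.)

0.458

d = −(3/4) ln(1 − 4p/3) = −0.75 ln(1 − 0.457333) = −0.75 ln(0.542667)
  = −0.75 × (-0.611259) = 0.458444 substitutions/site.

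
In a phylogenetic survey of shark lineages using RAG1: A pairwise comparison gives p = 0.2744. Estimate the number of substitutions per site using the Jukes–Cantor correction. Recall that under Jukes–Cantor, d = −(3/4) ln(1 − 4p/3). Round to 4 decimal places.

0.3416

d = −(3/4) ln(1 − 4p/3) = −0.75 ln(1 − 0.365867) = −0.75 ln(0.634133)
  = −0.75 × (-0.455497) = 0.341623 substitutions/site.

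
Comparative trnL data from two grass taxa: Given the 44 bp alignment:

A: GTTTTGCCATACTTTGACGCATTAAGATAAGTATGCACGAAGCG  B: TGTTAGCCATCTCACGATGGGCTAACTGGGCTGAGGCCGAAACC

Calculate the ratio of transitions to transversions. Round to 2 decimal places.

0.71

Transitions are A↔G and C↔T; transversions are all other mismatches.
Transitions: 10. Transversions: 14.
R = 10/14 = 0.714285… ≈ 0.71 (to 2 d.p.).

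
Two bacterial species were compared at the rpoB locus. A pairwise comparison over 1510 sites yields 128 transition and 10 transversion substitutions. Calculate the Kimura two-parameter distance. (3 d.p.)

P = 128/1510 ≈ 0.084768 and Q = 10/1510 ≈ 0.006623.
Under the Kimura two-parameter model, d = −½ ln(1 − 2P − Q) − ¼ ln(1 − 2Q).
1 − 2P − Q = 0.823841, giving −½ ln(0.823841) = 0.096889.
1 − 2Q = 0.986754, giving −¼ ln(0.986754) = 0.003334.
d = 0.096889 + 0.003334 = 0.100223.

0.100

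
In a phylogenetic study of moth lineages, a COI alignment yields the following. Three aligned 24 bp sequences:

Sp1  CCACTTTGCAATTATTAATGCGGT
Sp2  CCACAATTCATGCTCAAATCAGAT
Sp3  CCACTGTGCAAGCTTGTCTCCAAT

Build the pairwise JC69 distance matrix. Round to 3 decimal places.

d(Sp1,Sp2) = 0.824, d(Sp1,Sp3) = 0.608, d(Sp2,Sp3) = 0.608

Sp1–Sp2: 12/24 sites differ → p = 0.5, d = −0.75 ln(1 − 0.666667) = 0.823960 ≈ 0.824.
Sp1–Sp3: 10/24 sites differ → p ≈ 0.416667, d = −0.75 ln(1 − 0.555556) = 0.608198 ≈ 0.608.
Sp2–Sp3: 10/24 sites differ → p ≈ 0.416667, d = −0.75 ln(1 − 0.555556) = 0.608198 ≈ 0.608.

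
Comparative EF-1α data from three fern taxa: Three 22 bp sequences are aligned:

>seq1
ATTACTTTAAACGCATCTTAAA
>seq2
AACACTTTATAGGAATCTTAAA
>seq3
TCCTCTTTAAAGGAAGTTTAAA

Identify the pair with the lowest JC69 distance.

seq1 and seq2

seq1–seq2: 5/22 differ, p = 0.227, d = 0.271.
seq1–seq3: 8/22 differ, p = 0.364, d = 0.497.
seq2–seq3: 6/22 differ, p = 0.273, d = 0.339.
The smallest distance is between seq1 and seq2.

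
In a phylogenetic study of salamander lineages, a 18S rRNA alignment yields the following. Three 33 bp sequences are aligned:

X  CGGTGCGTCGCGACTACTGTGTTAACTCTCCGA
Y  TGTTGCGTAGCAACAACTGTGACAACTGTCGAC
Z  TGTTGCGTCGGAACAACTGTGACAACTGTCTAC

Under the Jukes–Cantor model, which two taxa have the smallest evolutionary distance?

Y and Z

X–Y: 11/33 differ, p = 0.333, d = 0.441.
X–Z: 11/33 differ, p = 0.333, d = 0.441.
Y–Z: 3/33 differ, p = 0.091, d = 0.097.
The smallest distance is between Y and Z.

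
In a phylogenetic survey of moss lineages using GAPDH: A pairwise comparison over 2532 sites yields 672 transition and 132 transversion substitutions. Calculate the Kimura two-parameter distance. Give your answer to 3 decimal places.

0.465

P = 672/2532 ≈ 0.265403 and Q = 132/2532 ≈ 0.052133.
Under the Kimura two-parameter model, d = −½ ln(1 − 2P − Q) − ¼ ln(1 − 2Q).
1 − 2P − Q = 0.417061, giving −½ ln(0.417061) = 0.437261.
1 − 2Q = 0.895734, giving −¼ ln(0.895734) = 0.027528.
d = 0.437261 + 0.027528 = 0.464789.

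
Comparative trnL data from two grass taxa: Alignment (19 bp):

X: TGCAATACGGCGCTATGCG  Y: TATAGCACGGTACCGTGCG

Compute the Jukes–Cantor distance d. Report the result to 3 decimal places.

0.618

The sequences differ at 8 of 19 sites (2, 3, 5, 6, 11, 12, 14, 15), so p = 8/19 ≈ 0.421053.
d = −(3/4) ln(1 − 4p/3) = −0.75 ln(1 − 0.561404) = −0.75 ln(0.438596)
  = −0.75 × (-0.824177) = 0.618133 substitutions/site.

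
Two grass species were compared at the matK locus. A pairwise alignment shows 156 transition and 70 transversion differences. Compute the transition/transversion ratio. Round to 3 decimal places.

R = 156/70 = 2.228571… ≈ 2.229 (to 3 d.p.).

2.229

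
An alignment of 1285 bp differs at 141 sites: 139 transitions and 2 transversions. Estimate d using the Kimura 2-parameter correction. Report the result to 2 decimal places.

P = 139/1285 ≈ 0.108171 and Q = 2/1285 ≈ 0.001556.
Under the Kimura two-parameter model, d = −½ ln(1 − 2P − Q) − ¼ ln(1 − 2Q).
1 − 2P − Q = 0.782102, giving −½ ln(0.782102) = 0.122885.
1 − 2Q = 0.996888, giving −¼ ln(0.996888) = 0.000779.
d = 0.122885 + 0.000779 = 0.123664.

0.12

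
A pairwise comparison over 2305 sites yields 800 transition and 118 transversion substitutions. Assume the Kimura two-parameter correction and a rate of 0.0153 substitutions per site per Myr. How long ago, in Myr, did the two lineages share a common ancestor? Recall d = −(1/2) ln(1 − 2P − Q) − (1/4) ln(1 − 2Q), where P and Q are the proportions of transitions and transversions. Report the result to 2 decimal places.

23.23

P = 800/2305 ≈ 0.347072 and Q = 118/2305 ≈ 0.051193.
Under the Kimura two-parameter model, d = −½ ln(1 − 2P − Q) − ¼ ln(1 − 2Q).
1 − 2P − Q = 0.254663, giving −½ ln(0.254663) = 0.683907.
1 − 2Q = 0.897614, giving −¼ ln(0.897614) = 0.027004.
d = 0.683907 + 0.027004 = 0.710911.
Under a molecular clock d = 2μt, so t = d/(2μ) = 0.710911 / (2 × 0.0153) = 23.23 Myr.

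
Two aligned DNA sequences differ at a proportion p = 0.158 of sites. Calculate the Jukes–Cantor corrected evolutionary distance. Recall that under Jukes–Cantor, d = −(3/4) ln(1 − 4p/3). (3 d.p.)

d = −(3/4) ln(1 − 4p/3) = −0.75 ln(1 − 0.210667) = −0.75 ln(0.789333)
  = −0.75 × (-0.236567) = 0.177425 substitutions/site.

0.177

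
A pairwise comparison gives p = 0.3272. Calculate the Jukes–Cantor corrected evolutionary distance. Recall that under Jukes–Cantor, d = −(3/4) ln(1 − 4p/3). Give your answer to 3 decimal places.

0.430

d = −(3/4) ln(1 − 4p/3) = −0.75 ln(1 − 0.436267) = −0.75 ln(0.563733)
  = −0.75 × (-0.573175) = 0.429881 substitutions/site.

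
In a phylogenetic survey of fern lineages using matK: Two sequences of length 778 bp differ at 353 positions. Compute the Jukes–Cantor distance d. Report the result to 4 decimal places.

p = 353/778 ≈ 0.453728.
d = −(3/4) ln(1 − 4p/3) = −0.75 ln(1 − 0.604971) = −0.75 ln(0.395029)
  = −0.75 × (-0.928796) = 0.696597 substitutions/site.

0.6966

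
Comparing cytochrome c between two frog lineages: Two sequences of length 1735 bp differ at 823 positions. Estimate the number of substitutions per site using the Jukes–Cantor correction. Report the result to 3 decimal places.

0.751

p = 823/1735 ≈ 0.474352.
d = −(3/4) ln(1 − 4p/3) = −0.75 ln(1 − 0.632469) = −0.75 ln(0.367531)
  = −0.75 × (-1.000948) = 0.750711 substitutions/site.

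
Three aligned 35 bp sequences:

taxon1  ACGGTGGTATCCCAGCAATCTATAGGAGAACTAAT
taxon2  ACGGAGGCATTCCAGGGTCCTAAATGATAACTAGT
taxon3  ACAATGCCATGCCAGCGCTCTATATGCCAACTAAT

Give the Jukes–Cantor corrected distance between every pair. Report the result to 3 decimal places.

taxon1–taxon2: 11/35 sites differ → p ≈ 0.314286, d = −0.75 ln(1 − 0.419048) = 0.407315 ≈ 0.407.
taxon1–taxon3: 10/35 sites differ → p ≈ 0.285714, d = −0.75 ln(1 − 0.380952) = 0.359679 ≈ 0.360.
taxon2–taxon3: 12/35 sites differ → p ≈ 0.342857, d = −0.75 ln(1 − 0.457143) = 0.458182 ≈ 0.458.

d(taxon1,taxon2) = 0.407, d(taxon1,taxon3) = 0.360, d(taxon2,taxon3) = 0.458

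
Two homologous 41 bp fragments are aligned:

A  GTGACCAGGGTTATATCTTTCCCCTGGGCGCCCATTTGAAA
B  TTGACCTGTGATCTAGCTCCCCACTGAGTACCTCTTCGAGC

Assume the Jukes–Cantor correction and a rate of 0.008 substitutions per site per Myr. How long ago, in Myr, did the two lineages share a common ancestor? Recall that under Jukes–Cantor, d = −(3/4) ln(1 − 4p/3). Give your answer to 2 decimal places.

37.73

The sequences differ at 17 of 41 sites, so p = 17/41 ≈ 0.414634.
d = −(3/4) ln(1 − 4p/3) = −0.75 ln(1 − 0.552845) = −0.75 ln(0.447155)
  = −0.75 × (-0.804850) = 0.603638 substitutions/site.
Under a molecular clock d = 2μt, so t = d/(2μ) = 0.603638 / (2 × 0.008) = 37.73 Myr.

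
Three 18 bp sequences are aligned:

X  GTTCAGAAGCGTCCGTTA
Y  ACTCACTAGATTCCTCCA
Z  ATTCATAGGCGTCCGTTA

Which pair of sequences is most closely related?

X–Y: 9/18 differ, p = 0.500, d = 0.824.
X–Z: 3/18 differ, p = 0.167, d = 0.188.
Y–Z: 9/18 differ, p = 0.500, d = 0.824.
The smallest distance is between X and Z.

X and Z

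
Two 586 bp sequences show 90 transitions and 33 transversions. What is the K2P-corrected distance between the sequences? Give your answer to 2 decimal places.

P = 90/586 ≈ 0.153584 and Q = 33/586 ≈ 0.056314.
Under the Kimura two-parameter model, d = −½ ln(1 − 2P − Q) − ¼ ln(1 − 2Q).
1 − 2P − Q = 0.636518, giving −½ ln(0.636518) = 0.225871.
1 − 2Q = 0.887372, giving −¼ ln(0.887372) = 0.029873.
d = 0.225871 + 0.029873 = 0.255744.

0.26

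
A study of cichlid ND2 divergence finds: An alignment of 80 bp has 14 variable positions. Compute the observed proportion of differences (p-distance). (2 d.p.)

0.18

p = 14/80 = 0.175 ≈ 0.18 (to 2 d.p.).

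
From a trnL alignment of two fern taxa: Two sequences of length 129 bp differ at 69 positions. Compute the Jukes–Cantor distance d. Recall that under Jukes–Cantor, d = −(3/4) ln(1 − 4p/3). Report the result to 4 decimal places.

p = 69/129 ≈ 0.534884.
d = −(3/4) ln(1 − 4p/3) = −0.75 ln(1 − 0.713179) = −0.75 ln(0.286821)
  = −0.75 × (-1.248897) = 0.936673 substitutions/site.

0.9367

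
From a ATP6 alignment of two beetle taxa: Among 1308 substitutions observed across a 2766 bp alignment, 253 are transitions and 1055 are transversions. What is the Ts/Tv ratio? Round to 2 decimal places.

0.24

R = 253/1055 = 0.239810… ≈ 0.24 (to 2 d.p.).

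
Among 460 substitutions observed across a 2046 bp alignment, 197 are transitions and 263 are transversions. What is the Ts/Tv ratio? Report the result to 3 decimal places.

0.749

R = 197/263 = 0.749049… ≈ 0.749 (to 3 d.p.).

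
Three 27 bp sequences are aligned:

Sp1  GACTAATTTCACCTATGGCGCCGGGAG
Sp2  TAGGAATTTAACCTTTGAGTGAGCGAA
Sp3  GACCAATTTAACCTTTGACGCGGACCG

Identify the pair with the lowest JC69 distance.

Sp1–Sp2: 12/27 differ, p = 0.444, d = 0.673.
Sp1–Sp3: 8/27 differ, p = 0.296, d = 0.377.
Sp2–Sp3: 11/27 differ, p = 0.407, d = 0.588.
The smallest distance is between Sp1 and Sp3.

Sp1 and Sp3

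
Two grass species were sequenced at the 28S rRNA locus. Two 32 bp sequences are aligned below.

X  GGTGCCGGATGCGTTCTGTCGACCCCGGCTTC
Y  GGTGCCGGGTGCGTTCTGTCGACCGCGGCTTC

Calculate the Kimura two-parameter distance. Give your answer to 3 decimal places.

Of 32 sites, 1 differences are transitions and 1 are transversions, so P = 1/32 = 0.03125 and Q = 1/32 = 0.03125.
Under the Kimura two-parameter model, d = −½ ln(1 − 2P − Q) − ¼ ln(1 − 2Q).
1 − 2P − Q = 0.90625, giving −½ ln(0.90625) = 0.049220.
1 − 2Q = 0.9375, giving −¼ ln(0.9375) = 0.016135.
d = 0.049220 + 0.016135 = 0.065355.

0.065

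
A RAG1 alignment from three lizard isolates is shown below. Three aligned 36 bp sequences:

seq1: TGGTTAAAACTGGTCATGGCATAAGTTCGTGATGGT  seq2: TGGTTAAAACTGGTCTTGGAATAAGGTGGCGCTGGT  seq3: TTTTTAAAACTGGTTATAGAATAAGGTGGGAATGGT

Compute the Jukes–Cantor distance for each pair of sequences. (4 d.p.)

seq1–seq2: 6/36 sites differ → p ≈ 0.166667, d = −0.75 ln(1 − 0.222223) = 0.188487 ≈ 0.1885.
seq1–seq3: 9/36 sites differ → p = 0.25, d = −0.75 ln(1 − 0.333333) = 0.304098 ≈ 0.3041.
seq2–seq3: 8/36 sites differ → p ≈ 0.222222, d = −0.75 ln(1 − 0.296296) = 0.263548 ≈ 0.2635.

d(seq1,seq2) = 0.1885, d(seq1,seq3) = 0.3041, d(seq2,seq3) = 0.2635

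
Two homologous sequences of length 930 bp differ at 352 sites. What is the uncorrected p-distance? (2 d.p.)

p = 352/930 = 0.378494… ≈ 0.38 (to 2 d.p.).

0.38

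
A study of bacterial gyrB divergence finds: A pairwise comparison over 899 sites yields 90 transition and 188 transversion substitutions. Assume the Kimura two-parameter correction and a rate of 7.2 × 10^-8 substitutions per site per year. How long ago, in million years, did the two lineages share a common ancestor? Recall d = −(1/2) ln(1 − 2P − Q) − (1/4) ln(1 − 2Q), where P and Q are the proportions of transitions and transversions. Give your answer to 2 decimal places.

2.77

P = 90/899 ≈ 0.100111 and Q = 188/899 ≈ 0.209121.
Under the Kimura two-parameter model, d = −½ ln(1 − 2P − Q) − ¼ ln(1 − 2Q).
1 − 2P − Q = 0.590657, giving −½ ln(0.590657) = 0.263260.
1 − 2Q = 0.581758, giving −¼ ln(0.581758) = 0.135425.
d = 0.263260 + 0.135425 = 0.398685.
Under a molecular clock d = 2μt, so t = d/(2μ) = 0.398685 / (2 × 7.2 × 10^-8) = 2.77 million years.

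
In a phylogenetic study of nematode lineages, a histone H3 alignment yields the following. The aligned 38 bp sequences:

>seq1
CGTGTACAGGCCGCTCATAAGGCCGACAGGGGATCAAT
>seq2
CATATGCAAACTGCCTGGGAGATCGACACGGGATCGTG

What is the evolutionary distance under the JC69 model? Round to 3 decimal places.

0.681

The sequences differ at 17 of 38 sites, so p = 17/38 ≈ 0.447368.
d = −(3/4) ln(1 − 4p/3) = −0.75 ln(1 − 0.596491) = −0.75 ln(0.403509)
  = −0.75 × (-0.907556) = 0.680667 substitutions/site.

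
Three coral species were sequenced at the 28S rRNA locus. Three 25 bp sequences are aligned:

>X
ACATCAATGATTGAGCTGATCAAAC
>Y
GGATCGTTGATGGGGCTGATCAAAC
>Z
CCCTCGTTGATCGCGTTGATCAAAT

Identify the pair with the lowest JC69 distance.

X–Y: 6/25 differ, p = 0.240, d = 0.289.
X–Z: 8/25 differ, p = 0.320, d = 0.417.
Y–Z: 7/25 differ, p = 0.280, d = 0.351.
The smallest distance is between X and Y.

X and Y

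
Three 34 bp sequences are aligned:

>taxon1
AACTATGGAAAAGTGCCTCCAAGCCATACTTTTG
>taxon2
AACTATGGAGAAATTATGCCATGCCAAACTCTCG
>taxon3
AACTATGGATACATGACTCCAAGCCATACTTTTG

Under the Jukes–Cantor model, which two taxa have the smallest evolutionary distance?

taxon1–taxon2: 10/34 differ, p = 0.294, d = 0.373.
taxon1–taxon3: 4/34 differ, p = 0.118, d = 0.128.
taxon2–taxon3: 9/34 differ, p = 0.265, d = 0.326.
The smallest distance is between taxon1 and taxon3.

taxon1 and taxon3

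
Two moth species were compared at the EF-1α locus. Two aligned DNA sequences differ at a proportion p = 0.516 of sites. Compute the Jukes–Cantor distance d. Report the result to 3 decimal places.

0.874

d = −(3/4) ln(1 − 4p/3) = −0.75 ln(1 − 0.688) = −0.75 ln(0.312)
  = −0.75 × (-1.164752) = 0.873564 substitutions/site.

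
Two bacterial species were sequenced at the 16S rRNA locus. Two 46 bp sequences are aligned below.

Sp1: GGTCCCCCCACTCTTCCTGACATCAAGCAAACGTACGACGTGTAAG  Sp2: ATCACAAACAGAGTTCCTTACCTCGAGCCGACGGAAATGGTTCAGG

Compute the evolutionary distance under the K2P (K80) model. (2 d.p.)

0.83

Of 46 sites, 7 differences are transitions and 16 are transversions, so P = 7/46 ≈ 0.152174 and Q = 16/46 ≈ 0.347826.
Under the Kimura two-parameter model, d = −½ ln(1 − 2P − Q) − ¼ ln(1 − 2Q).
1 − 2P − Q = 0.347826, giving −½ ln(0.347826) = 0.528026.
1 − 2Q = 0.304348, giving −¼ ln(0.304348) = 0.297396.
d = 0.528026 + 0.297396 = 0.825422.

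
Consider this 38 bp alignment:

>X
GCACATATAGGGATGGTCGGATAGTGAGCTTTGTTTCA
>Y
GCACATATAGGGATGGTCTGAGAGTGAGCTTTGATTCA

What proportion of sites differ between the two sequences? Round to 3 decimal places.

The sequences differ at 3 of 38 positions (sites 19, 22, 34).
p = 3/38 = 0.078947… ≈ 0.079 (to 3 d.p.).

0.079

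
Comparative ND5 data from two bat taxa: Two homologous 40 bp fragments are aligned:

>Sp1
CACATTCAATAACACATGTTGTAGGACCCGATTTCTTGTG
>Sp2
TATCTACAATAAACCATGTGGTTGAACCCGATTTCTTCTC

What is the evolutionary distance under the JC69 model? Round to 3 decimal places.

0.343

The sequences differ at 11 of 40 sites, so p = 11/40 = 0.275.
d = −(3/4) ln(1 − 4p/3) = −0.75 ln(1 − 0.366667) = −0.75 ln(0.633333)
  = −0.75 × (-0.456759) = 0.342569 substitutions/site.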